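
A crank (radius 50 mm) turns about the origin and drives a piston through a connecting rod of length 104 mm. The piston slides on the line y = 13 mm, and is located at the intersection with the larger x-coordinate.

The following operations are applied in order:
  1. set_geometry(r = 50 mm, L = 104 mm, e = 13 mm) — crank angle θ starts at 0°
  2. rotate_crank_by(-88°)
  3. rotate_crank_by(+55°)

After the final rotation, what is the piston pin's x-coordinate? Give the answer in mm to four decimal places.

set_geometry: r = 50 mm, L = 104 mm, e = 13 mm; θ ← 0°
rotate_crank_by(-88°): θ ← 0° -88° = -88°
rotate_crank_by(+55°): θ ← -88° +55° = -33°
crank pin P = (r cos θ, r sin θ) = (41.933528, -27.231952)
h = r sin θ − e = -27.231952 − 13 = -40.231952
x = r cos θ + √(L² − h²) = 41.933528 + √(10816.0 − 1618.6099) = 41.933528 + 95.903024 = 137.836553

137.8366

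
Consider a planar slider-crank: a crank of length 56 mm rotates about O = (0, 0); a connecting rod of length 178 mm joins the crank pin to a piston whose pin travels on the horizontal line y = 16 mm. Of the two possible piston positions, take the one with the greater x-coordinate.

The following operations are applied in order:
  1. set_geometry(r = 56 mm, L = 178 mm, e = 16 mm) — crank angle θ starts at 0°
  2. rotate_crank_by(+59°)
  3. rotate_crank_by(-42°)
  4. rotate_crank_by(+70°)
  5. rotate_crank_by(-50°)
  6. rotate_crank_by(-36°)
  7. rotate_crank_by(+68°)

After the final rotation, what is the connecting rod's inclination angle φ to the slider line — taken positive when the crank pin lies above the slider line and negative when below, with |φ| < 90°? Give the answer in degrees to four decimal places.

11.7606

set_geometry: r = 56 mm, L = 178 mm, e = 16 mm; θ ← 0°
rotate_crank_by(+59°): θ ← 0° +59° = 59°
rotate_crank_by(-42°): θ ← 59° -42° = 17°
rotate_crank_by(+70°): θ ← 17° +70° = 87°
rotate_crank_by(-50°): θ ← 87° -50° = 37°
rotate_crank_by(-36°): θ ← 37° -36° = 1°
rotate_crank_by(+68°): θ ← 1° +68° = 69°
crank pin P = (r cos θ, r sin θ) = (20.068605, 52.280504)
h = r sin θ − e = 52.280504 − 16 = 36.280504
sin φ = h / L = 36.280504 / 178 = 0.20382306
φ = arcsin(0.20382306) = 11.760611°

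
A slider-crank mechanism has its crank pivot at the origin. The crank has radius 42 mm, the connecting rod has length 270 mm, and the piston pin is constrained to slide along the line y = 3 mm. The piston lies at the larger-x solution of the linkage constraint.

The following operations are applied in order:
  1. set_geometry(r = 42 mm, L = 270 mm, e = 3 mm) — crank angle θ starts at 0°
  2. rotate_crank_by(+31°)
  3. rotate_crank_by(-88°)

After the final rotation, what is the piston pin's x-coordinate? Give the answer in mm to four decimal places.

set_geometry: r = 42 mm, L = 270 mm, e = 3 mm; θ ← 0°
rotate_crank_by(+31°): θ ← 0° +31° = 31°
rotate_crank_by(-88°): θ ← 31° -88° = -57°
crank pin P = (r cos θ, r sin θ) = (22.874839, -35.224164)
h = r sin θ − e = -35.224164 − 3 = -38.224164
x = r cos θ + √(L² − h²) = 22.874839 + √(72900.0 − 1461.0867) = 22.874839 + 267.280589 = 290.155429

290.1554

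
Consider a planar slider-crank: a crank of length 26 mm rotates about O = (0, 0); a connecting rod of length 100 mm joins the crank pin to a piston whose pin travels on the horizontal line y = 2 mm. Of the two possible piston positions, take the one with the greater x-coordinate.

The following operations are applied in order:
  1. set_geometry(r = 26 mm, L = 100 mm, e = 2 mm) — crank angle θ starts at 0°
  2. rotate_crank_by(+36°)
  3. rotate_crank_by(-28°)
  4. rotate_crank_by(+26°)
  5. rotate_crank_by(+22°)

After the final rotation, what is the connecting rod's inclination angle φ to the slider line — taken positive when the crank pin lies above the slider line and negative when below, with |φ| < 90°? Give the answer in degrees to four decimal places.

set_geometry: r = 26 mm, L = 100 mm, e = 2 mm; θ ← 0°
rotate_crank_by(+36°): θ ← 0° +36° = 36°
rotate_crank_by(-28°): θ ← 36° -28° = 8°
rotate_crank_by(+26°): θ ← 8° +26° = 34°
rotate_crank_by(+22°): θ ← 34° +22° = 56°
crank pin P = (r cos θ, r sin θ) = (14.539015, 21.554977)
h = r sin θ − e = 21.554977 − 2 = 19.554977
sin φ = h / L = 19.554977 / 100 = 0.19554977
φ = arcsin(0.19554977) = 11.276841°

11.2768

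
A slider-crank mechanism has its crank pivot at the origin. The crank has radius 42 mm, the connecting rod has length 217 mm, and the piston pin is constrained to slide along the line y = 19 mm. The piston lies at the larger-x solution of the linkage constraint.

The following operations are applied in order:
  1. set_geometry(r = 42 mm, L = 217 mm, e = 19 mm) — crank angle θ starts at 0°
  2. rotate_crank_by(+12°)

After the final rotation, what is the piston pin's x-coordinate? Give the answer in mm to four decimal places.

set_geometry: r = 42 mm, L = 217 mm, e = 19 mm; θ ← 0°
rotate_crank_by(+12°): θ ← 0° +12° = 12°
crank pin P = (r cos θ, r sin θ) = (41.082199, 8.732291)
h = r sin θ − e = 8.732291 − 19 = -10.267709
x = r cos θ + √(L² − h²) = 41.082199 + √(47089.0 − 105.4258) = 41.082199 + 216.756947 = 257.839146

257.8391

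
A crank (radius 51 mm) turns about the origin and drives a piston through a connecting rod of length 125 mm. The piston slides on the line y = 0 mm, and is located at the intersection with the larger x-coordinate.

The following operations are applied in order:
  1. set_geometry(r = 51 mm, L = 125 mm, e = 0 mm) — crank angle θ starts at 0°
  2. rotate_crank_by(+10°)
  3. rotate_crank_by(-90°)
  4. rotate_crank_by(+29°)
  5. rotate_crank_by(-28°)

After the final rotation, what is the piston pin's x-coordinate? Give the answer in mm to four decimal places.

124.2681

set_geometry: r = 51 mm, L = 125 mm, e = 0 mm; θ ← 0°
rotate_crank_by(+10°): θ ← 0° +10° = 10°
rotate_crank_by(-90°): θ ← 10° -90° = -80°
rotate_crank_by(+29°): θ ← -80° +29° = -51°
rotate_crank_by(-28°): θ ← -51° -28° = -79°
crank pin P = (r cos θ, r sin θ) = (9.731259, -50.062986)
h = r sin θ − e = -50.062986 − 0 = -50.062986
x = r cos θ + √(L² − h²) = 9.731259 + √(15625.0 − 2506.3026) = 9.731259 + 114.536882 = 124.268141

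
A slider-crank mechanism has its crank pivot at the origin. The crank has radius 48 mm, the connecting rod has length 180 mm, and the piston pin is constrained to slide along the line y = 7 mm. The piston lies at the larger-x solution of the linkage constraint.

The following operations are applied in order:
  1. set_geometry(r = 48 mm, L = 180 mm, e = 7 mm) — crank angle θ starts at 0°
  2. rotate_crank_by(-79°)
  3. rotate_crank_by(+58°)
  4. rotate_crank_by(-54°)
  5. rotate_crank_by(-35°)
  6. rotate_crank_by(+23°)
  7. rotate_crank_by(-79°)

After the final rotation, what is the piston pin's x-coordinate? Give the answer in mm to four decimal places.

132.4610

set_geometry: r = 48 mm, L = 180 mm, e = 7 mm; θ ← 0°
rotate_crank_by(-79°): θ ← 0° -79° = -79°
rotate_crank_by(+58°): θ ← -79° +58° = -21°
rotate_crank_by(-54°): θ ← -21° -54° = -75°
rotate_crank_by(-35°): θ ← -75° -35° = -110°
rotate_crank_by(+23°): θ ← -110° +23° = -87°
rotate_crank_by(-79°): θ ← -87° -79° = -166°
crank pin P = (r cos θ, r sin θ) = (-46.574195, -11.612251)
h = r sin θ − e = -11.612251 − 7 = -18.612251
x = r cos θ + √(L² − h²) = -46.574195 + √(32400.0 − 346.4159) = -46.574195 + 179.035148 = 132.460953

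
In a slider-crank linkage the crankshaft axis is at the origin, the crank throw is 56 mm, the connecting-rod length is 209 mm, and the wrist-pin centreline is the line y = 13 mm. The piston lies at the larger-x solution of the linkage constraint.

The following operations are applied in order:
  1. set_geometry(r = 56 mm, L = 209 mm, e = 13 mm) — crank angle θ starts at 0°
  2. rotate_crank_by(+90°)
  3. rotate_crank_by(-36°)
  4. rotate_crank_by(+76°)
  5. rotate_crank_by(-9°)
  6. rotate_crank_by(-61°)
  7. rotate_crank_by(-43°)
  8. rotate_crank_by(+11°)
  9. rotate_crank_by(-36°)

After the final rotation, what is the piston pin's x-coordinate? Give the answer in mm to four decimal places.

263.4180

set_geometry: r = 56 mm, L = 209 mm, e = 13 mm; θ ← 0°
rotate_crank_by(+90°): θ ← 0° +90° = 90°
rotate_crank_by(-36°): θ ← 90° -36° = 54°
rotate_crank_by(+76°): θ ← 54° +76° = 130°
rotate_crank_by(-9°): θ ← 130° -9° = 121°
rotate_crank_by(-61°): θ ← 121° -61° = 60°
rotate_crank_by(-43°): θ ← 60° -43° = 17°
rotate_crank_by(+11°): θ ← 17° +11° = 28°
rotate_crank_by(-36°): θ ← 28° -36° = -8°
crank pin P = (r cos θ, r sin θ) = (55.455012, -7.793694)
h = r sin θ − e = -7.793694 − 13 = -20.793694
x = r cos θ + √(L² − h²) = 55.455012 + √(43681.0 − 432.3777) = 55.455012 + 207.963031 = 263.418043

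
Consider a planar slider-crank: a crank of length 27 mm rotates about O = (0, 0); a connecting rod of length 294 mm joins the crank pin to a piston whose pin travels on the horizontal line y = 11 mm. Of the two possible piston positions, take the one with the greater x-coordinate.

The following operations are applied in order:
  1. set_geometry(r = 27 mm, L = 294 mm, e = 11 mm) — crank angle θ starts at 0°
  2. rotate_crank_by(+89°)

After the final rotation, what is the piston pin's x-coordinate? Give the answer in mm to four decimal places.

294.0357

set_geometry: r = 27 mm, L = 294 mm, e = 11 mm; θ ← 0°
rotate_crank_by(+89°): θ ← 0° +89° = 89°
crank pin P = (r cos θ, r sin θ) = (0.471215, 26.995888)
h = r sin θ − e = 26.995888 − 11 = 15.995888
x = r cos θ + √(L² − h²) = 0.471215 + √(86436.0 − 255.8684) = 0.471215 + 293.564527 = 294.035742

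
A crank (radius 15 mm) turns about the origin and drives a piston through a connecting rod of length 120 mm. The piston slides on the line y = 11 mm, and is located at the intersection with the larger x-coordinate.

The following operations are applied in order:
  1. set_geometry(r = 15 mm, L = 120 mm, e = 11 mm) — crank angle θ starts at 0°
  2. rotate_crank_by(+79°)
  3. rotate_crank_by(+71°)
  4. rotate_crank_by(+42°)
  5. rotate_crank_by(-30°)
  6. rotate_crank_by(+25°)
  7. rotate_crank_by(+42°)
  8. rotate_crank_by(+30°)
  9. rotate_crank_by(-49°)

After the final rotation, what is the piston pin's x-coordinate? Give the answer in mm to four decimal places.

105.5750

set_geometry: r = 15 mm, L = 120 mm, e = 11 mm; θ ← 0°
rotate_crank_by(+79°): θ ← 0° +79° = 79°
rotate_crank_by(+71°): θ ← 79° +71° = 150°
rotate_crank_by(+42°): θ ← 150° +42° = 192°
rotate_crank_by(-30°): θ ← 192° -30° = 162°
rotate_crank_by(+25°): θ ← 162° +25° = 187°
rotate_crank_by(+42°): θ ← 187° +42° = 229°
rotate_crank_by(+30°): θ ← 229° +30° = 259°
rotate_crank_by(-49°): θ ← 259° -49° = 210°
crank pin P = (r cos θ, r sin θ) = (-12.990381, -7.500000)
h = r sin θ − e = -7.500000 − 11 = -18.500000
x = r cos θ + √(L² − h²) = -12.990381 + √(14400.0 − 342.2500) = -12.990381 + 118.565383 = 105.575002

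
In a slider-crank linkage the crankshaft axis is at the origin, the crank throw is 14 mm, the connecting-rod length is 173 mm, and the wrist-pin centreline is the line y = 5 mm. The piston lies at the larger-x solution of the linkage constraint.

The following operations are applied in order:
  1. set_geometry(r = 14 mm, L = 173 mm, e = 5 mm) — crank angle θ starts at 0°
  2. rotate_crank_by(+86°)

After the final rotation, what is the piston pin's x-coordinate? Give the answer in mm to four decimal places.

173.7441

set_geometry: r = 14 mm, L = 173 mm, e = 5 mm; θ ← 0°
rotate_crank_by(+86°): θ ← 0° +86° = 86°
crank pin P = (r cos θ, r sin θ) = (0.976591, 13.965897)
h = r sin θ − e = 13.965897 − 5 = 8.965897
x = r cos θ + √(L² − h²) = 0.976591 + √(29929.0 − 80.3873) = 0.976591 + 172.767511 = 173.744101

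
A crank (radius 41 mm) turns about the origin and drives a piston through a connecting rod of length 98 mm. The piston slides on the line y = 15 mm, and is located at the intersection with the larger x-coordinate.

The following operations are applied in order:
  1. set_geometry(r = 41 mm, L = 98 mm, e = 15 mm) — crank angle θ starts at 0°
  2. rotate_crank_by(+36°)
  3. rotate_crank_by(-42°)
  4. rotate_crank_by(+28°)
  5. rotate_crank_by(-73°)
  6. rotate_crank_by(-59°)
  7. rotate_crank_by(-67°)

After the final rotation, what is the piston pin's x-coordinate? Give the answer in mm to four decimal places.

55.5446

set_geometry: r = 41 mm, L = 98 mm, e = 15 mm; θ ← 0°
rotate_crank_by(+36°): θ ← 0° +36° = 36°
rotate_crank_by(-42°): θ ← 36° -42° = -6°
rotate_crank_by(+28°): θ ← -6° +28° = 22°
rotate_crank_by(-73°): θ ← 22° -73° = -51°
rotate_crank_by(-59°): θ ← -51° -59° = -110°
rotate_crank_by(-67°): θ ← -110° -67° = -177°
crank pin P = (r cos θ, r sin θ) = (-40.943811, -2.145774)
h = r sin θ − e = -2.145774 − 15 = -17.145774
x = r cos θ + √(L² − h²) = -40.943811 + √(9604.0 − 293.9776) = -40.943811 + 96.488457 = 55.544647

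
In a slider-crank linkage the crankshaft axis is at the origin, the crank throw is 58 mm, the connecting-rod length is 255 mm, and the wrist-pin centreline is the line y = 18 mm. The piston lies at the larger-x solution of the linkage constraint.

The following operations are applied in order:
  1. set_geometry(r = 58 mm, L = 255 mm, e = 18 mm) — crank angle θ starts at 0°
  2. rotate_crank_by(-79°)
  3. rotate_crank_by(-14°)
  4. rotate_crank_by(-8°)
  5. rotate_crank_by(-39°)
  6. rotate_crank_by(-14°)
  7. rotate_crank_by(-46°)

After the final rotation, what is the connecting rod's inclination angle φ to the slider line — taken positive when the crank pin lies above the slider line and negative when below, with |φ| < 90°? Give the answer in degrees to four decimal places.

set_geometry: r = 58 mm, L = 255 mm, e = 18 mm; θ ← 0°
rotate_crank_by(-79°): θ ← 0° -79° = -79°
rotate_crank_by(-14°): θ ← -79° -14° = -93°
rotate_crank_by(-8°): θ ← -93° -8° = -101°
rotate_crank_by(-39°): θ ← -101° -39° = -140°
rotate_crank_by(-14°): θ ← -140° -14° = -154°
rotate_crank_by(-46°): θ ← -154° -46° = -200°
crank pin P = (r cos θ, r sin θ) = (-54.502172, 19.837168)
h = r sin θ − e = 19.837168 − 18 = 1.837168
sin φ = h / L = 1.837168 / 255 = 0.00720458
φ = arcsin(0.00720458) = 0.412796°

0.4128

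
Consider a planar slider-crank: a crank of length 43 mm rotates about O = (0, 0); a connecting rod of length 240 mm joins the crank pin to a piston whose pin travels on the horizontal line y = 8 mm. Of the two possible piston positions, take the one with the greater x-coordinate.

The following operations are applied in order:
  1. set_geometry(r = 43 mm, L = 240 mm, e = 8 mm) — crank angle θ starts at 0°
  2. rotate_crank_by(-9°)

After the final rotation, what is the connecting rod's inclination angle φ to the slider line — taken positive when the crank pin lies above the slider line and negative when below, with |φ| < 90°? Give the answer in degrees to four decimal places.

-3.5179

set_geometry: r = 43 mm, L = 240 mm, e = 8 mm; θ ← 0°
rotate_crank_by(-9°): θ ← 0° -9° = -9°
crank pin P = (r cos θ, r sin θ) = (42.470599, -6.726682)
h = r sin θ − e = -6.726682 − 8 = -14.726682
sin φ = h / L = -14.726682 / 240 = -0.06136117
φ = arcsin(-0.06136117) = -3.517946°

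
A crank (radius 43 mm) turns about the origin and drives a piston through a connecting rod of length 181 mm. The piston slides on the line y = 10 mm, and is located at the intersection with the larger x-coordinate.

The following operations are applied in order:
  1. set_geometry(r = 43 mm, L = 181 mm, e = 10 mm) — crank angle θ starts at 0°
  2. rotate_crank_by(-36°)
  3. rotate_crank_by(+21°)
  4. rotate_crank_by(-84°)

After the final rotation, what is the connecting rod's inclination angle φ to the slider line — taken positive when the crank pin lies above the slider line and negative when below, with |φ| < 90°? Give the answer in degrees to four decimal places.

-16.8515

set_geometry: r = 43 mm, L = 181 mm, e = 10 mm; θ ← 0°
rotate_crank_by(-36°): θ ← 0° -36° = -36°
rotate_crank_by(+21°): θ ← -36° +21° = -15°
rotate_crank_by(-84°): θ ← -15° -84° = -99°
crank pin P = (r cos θ, r sin θ) = (-6.726682, -42.470599)
h = r sin θ − e = -42.470599 − 10 = -52.470599
sin φ = h / L = -52.470599 / 181 = -0.28989281
φ = arcsin(-0.28989281) = -16.851539°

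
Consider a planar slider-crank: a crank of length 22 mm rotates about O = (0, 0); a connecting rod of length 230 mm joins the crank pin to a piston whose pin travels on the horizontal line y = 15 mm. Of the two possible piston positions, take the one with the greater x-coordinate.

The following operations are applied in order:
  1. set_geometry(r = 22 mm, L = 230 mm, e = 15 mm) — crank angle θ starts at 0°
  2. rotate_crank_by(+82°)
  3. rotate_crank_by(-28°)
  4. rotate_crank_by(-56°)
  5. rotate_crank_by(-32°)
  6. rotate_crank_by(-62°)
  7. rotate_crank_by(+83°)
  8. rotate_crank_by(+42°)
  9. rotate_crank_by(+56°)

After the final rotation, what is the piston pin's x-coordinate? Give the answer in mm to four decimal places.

set_geometry: r = 22 mm, L = 230 mm, e = 15 mm; θ ← 0°
rotate_crank_by(+82°): θ ← 0° +82° = 82°
rotate_crank_by(-28°): θ ← 82° -28° = 54°
rotate_crank_by(-56°): θ ← 54° -56° = -2°
rotate_crank_by(-32°): θ ← -2° -32° = -34°
rotate_crank_by(-62°): θ ← -34° -62° = -96°
rotate_crank_by(+83°): θ ← -96° +83° = -13°
rotate_crank_by(+42°): θ ← -13° +42° = 29°
rotate_crank_by(+56°): θ ← 29° +56° = 85°
crank pin P = (r cos θ, r sin θ) = (1.917426, 21.916283)
h = r sin θ − e = 21.916283 − 15 = 6.916283
x = r cos θ + √(L² − h²) = 1.917426 + √(52900.0 − 47.8350) = 1.917426 + 229.895987 = 231.813414

231.8134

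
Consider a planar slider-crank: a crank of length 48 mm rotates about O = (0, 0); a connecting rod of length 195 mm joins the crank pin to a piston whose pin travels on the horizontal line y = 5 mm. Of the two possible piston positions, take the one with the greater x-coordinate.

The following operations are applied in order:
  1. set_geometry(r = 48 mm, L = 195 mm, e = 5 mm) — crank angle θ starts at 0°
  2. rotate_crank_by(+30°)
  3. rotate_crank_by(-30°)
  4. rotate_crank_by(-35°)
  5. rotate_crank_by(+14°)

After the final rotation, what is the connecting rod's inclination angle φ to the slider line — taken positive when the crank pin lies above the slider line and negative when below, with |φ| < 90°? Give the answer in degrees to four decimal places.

set_geometry: r = 48 mm, L = 195 mm, e = 5 mm; θ ← 0°
rotate_crank_by(+30°): θ ← 0° +30° = 30°
rotate_crank_by(-30°): θ ← 30° -30° = 0°
rotate_crank_by(-35°): θ ← 0° -35° = -35°
rotate_crank_by(+14°): θ ← -35° +14° = -21°
crank pin P = (r cos θ, r sin θ) = (44.811860, -17.201662)
h = r sin θ − e = -17.201662 − 5 = -22.201662
sin φ = h / L = -22.201662 / 195 = -0.11385467
φ = arcsin(-0.11385467) = -6.537569°

-6.5376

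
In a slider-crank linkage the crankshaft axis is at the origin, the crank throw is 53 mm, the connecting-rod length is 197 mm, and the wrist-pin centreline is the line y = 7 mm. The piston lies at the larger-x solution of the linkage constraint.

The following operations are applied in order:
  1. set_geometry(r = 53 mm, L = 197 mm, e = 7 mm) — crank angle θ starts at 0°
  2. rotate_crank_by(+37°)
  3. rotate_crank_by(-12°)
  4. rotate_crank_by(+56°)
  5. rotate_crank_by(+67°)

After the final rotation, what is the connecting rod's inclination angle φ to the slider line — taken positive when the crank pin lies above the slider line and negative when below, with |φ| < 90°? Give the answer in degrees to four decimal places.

set_geometry: r = 53 mm, L = 197 mm, e = 7 mm; θ ← 0°
rotate_crank_by(+37°): θ ← 0° +37° = 37°
rotate_crank_by(-12°): θ ← 37° -12° = 25°
rotate_crank_by(+56°): θ ← 25° +56° = 81°
rotate_crank_by(+67°): θ ← 81° +67° = 148°
crank pin P = (r cos θ, r sin θ) = (-44.946549, 28.085721)
h = r sin θ − e = 28.085721 − 7 = 21.085721
sin φ = h / L = 21.085721 / 197 = 0.10703412
φ = arcsin(0.10703412) = 6.144373°

6.1444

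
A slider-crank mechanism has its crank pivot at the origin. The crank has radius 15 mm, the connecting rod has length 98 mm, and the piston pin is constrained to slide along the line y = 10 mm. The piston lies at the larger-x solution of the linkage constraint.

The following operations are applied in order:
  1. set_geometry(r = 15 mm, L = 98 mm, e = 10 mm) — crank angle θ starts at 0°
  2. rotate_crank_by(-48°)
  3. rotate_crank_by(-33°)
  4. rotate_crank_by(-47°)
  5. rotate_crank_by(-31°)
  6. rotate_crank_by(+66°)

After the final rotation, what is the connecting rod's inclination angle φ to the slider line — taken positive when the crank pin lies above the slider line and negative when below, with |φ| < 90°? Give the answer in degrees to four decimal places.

set_geometry: r = 15 mm, L = 98 mm, e = 10 mm; θ ← 0°
rotate_crank_by(-48°): θ ← 0° -48° = -48°
rotate_crank_by(-33°): θ ← -48° -33° = -81°
rotate_crank_by(-47°): θ ← -81° -47° = -128°
rotate_crank_by(-31°): θ ← -128° -31° = -159°
rotate_crank_by(+66°): θ ← -159° +66° = -93°
crank pin P = (r cos θ, r sin θ) = (-0.785039, -14.979443)
h = r sin θ − e = -14.979443 − 10 = -24.979443
sin φ = h / L = -24.979443 / 98 = -0.25489228
φ = arcsin(-0.25489228) = -14.767202°

-14.7672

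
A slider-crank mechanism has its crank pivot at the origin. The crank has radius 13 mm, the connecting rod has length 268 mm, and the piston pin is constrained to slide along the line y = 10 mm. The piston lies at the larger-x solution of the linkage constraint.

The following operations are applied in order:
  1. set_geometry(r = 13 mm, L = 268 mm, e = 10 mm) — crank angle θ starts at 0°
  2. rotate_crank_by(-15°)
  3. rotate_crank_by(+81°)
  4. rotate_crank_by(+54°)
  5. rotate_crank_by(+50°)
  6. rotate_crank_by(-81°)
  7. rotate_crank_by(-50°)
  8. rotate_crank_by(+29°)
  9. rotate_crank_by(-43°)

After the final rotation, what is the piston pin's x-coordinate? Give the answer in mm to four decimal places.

279.7441

set_geometry: r = 13 mm, L = 268 mm, e = 10 mm; θ ← 0°
rotate_crank_by(-15°): θ ← 0° -15° = -15°
rotate_crank_by(+81°): θ ← -15° +81° = 66°
rotate_crank_by(+54°): θ ← 66° +54° = 120°
rotate_crank_by(+50°): θ ← 120° +50° = 170°
rotate_crank_by(-81°): θ ← 170° -81° = 89°
rotate_crank_by(-50°): θ ← 89° -50° = 39°
rotate_crank_by(+29°): θ ← 39° +29° = 68°
rotate_crank_by(-43°): θ ← 68° -43° = 25°
crank pin P = (r cos θ, r sin θ) = (11.782001, 5.494037)
h = r sin θ − e = 5.494037 − 10 = -4.505963
x = r cos θ + √(L² − h²) = 11.782001 + √(71824.0 − 20.3037) = 11.782001 + 267.962117 = 279.744119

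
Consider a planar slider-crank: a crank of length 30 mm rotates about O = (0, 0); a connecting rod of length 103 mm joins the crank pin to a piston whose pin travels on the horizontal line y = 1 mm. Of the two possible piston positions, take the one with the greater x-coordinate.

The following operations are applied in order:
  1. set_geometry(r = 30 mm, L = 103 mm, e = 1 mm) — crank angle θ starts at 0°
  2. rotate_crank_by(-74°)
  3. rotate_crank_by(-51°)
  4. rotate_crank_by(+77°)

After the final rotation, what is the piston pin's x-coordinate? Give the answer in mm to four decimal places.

120.4052

set_geometry: r = 30 mm, L = 103 mm, e = 1 mm; θ ← 0°
rotate_crank_by(-74°): θ ← 0° -74° = -74°
rotate_crank_by(-51°): θ ← -74° -51° = -125°
rotate_crank_by(+77°): θ ← -125° +77° = -48°
crank pin P = (r cos θ, r sin θ) = (20.073918, -22.294345)
h = r sin θ − e = -22.294345 − 1 = -23.294345
x = r cos θ + √(L² − h²) = 20.073918 + √(10609.0 − 542.6265) = 20.073918 + 100.331319 = 120.405237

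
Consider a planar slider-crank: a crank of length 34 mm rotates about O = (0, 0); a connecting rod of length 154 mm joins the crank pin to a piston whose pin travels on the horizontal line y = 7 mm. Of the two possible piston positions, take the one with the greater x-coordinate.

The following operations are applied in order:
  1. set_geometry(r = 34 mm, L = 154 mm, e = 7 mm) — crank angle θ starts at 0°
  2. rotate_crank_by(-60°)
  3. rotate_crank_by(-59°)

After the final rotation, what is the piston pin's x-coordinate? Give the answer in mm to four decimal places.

set_geometry: r = 34 mm, L = 154 mm, e = 7 mm; θ ← 0°
rotate_crank_by(-60°): θ ← 0° -60° = -60°
rotate_crank_by(-59°): θ ← -60° -59° = -119°
crank pin P = (r cos θ, r sin θ) = (-16.483527, -29.737070)
h = r sin θ − e = -29.737070 − 7 = -36.737070
x = r cos θ + √(L² − h²) = -16.483527 + √(23716.0 − 1349.6123) = -16.483527 + 149.553962 = 133.070435

133.0704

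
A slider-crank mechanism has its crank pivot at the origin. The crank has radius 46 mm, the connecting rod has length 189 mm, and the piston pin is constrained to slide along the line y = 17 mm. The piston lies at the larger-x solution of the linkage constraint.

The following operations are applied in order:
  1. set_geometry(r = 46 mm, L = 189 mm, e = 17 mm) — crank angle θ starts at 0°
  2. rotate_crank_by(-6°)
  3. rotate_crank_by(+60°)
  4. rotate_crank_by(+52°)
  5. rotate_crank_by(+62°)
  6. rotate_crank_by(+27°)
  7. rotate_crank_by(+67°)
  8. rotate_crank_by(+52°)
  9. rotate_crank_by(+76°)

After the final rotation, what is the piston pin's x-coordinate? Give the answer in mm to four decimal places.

228.7419

set_geometry: r = 46 mm, L = 189 mm, e = 17 mm; θ ← 0°
rotate_crank_by(-6°): θ ← 0° -6° = -6°
rotate_crank_by(+60°): θ ← -6° +60° = 54°
rotate_crank_by(+52°): θ ← 54° +52° = 106°
rotate_crank_by(+62°): θ ← 106° +62° = 168°
rotate_crank_by(+27°): θ ← 168° +27° = 195°
rotate_crank_by(+67°): θ ← 195° +67° = 262°
rotate_crank_by(+52°): θ ← 262° +52° = 314°
rotate_crank_by(+76°): θ ← 314° +76° = 390°
crank pin P = (r cos θ, r sin θ) = (39.837169, 23.000000)
h = r sin θ − e = 23.000000 − 17 = 6.000000
x = r cos θ + √(L² − h²) = 39.837169 + √(35721.0 − 36.0000) = 39.837169 + 188.904738 = 228.741906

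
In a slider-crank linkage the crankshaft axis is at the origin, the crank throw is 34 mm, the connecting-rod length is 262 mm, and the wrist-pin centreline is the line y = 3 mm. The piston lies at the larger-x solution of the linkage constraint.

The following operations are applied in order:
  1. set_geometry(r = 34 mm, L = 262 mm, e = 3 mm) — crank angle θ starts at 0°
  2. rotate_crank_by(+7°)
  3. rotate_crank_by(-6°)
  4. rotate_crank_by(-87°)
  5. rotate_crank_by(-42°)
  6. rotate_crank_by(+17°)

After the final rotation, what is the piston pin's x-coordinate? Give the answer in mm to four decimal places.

set_geometry: r = 34 mm, L = 262 mm, e = 3 mm; θ ← 0°
rotate_crank_by(+7°): θ ← 0° +7° = 7°
rotate_crank_by(-6°): θ ← 7° -6° = 1°
rotate_crank_by(-87°): θ ← 1° -87° = -86°
rotate_crank_by(-42°): θ ← -86° -42° = -128°
rotate_crank_by(+17°): θ ← -128° +17° = -111°
crank pin P = (r cos θ, r sin θ) = (-12.184510, -31.741735)
h = r sin θ − e = -31.741735 − 3 = -34.741735
x = r cos θ + √(L² − h²) = -12.184510 + √(68644.0 − 1206.9881) = -12.184510 + 259.686372 = 247.501862

247.5019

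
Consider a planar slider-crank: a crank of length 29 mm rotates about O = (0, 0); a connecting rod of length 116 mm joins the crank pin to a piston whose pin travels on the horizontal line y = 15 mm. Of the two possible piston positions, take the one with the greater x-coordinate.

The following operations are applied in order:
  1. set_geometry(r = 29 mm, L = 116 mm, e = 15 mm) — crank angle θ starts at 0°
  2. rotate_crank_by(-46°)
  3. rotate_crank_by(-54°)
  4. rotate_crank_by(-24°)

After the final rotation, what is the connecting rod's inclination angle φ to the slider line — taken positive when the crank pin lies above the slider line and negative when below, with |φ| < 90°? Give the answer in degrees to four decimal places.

-19.6680

set_geometry: r = 29 mm, L = 116 mm, e = 15 mm; θ ← 0°
rotate_crank_by(-46°): θ ← 0° -46° = -46°
rotate_crank_by(-54°): θ ← -46° -54° = -100°
rotate_crank_by(-24°): θ ← -100° -24° = -124°
crank pin P = (r cos θ, r sin θ) = (-16.216594, -24.042090)
h = r sin θ − e = -24.042090 − 15 = -39.042090
sin φ = h / L = -39.042090 / 116 = -0.33656974
φ = arcsin(-0.33656974) = -19.668021°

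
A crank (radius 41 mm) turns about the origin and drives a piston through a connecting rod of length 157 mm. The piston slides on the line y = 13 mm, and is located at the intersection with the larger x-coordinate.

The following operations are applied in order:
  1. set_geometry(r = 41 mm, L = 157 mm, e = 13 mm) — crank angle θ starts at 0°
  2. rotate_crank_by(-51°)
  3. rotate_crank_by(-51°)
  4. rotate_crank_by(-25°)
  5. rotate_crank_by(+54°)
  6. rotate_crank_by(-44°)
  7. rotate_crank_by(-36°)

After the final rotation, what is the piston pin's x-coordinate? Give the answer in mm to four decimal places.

117.2529

set_geometry: r = 41 mm, L = 157 mm, e = 13 mm; θ ← 0°
rotate_crank_by(-51°): θ ← 0° -51° = -51°
rotate_crank_by(-51°): θ ← -51° -51° = -102°
rotate_crank_by(-25°): θ ← -102° -25° = -127°
rotate_crank_by(+54°): θ ← -127° +54° = -73°
rotate_crank_by(-44°): θ ← -73° -44° = -117°
rotate_crank_by(-36°): θ ← -117° -36° = -153°
crank pin P = (r cos θ, r sin θ) = (-36.531267, -18.613610)
h = r sin θ − e = -18.613610 − 13 = -31.613610
x = r cos θ + √(L² − h²) = -36.531267 + √(24649.0 − 999.4204) = -36.531267 + 153.784198 = 117.252931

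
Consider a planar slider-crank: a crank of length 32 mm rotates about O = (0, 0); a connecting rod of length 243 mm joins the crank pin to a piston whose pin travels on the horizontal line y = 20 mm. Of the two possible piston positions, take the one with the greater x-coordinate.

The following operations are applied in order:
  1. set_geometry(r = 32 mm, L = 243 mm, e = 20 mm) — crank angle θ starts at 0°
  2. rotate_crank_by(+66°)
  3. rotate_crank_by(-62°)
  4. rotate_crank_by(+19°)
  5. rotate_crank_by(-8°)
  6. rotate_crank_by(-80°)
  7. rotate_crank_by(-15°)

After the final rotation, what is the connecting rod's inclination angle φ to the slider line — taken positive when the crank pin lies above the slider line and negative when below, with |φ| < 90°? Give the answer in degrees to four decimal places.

-12.2391

set_geometry: r = 32 mm, L = 243 mm, e = 20 mm; θ ← 0°
rotate_crank_by(+66°): θ ← 0° +66° = 66°
rotate_crank_by(-62°): θ ← 66° -62° = 4°
rotate_crank_by(+19°): θ ← 4° +19° = 23°
rotate_crank_by(-8°): θ ← 23° -8° = 15°
rotate_crank_by(-80°): θ ← 15° -80° = -65°
rotate_crank_by(-15°): θ ← -65° -15° = -80°
crank pin P = (r cos θ, r sin θ) = (5.556742, -31.513848)
h = r sin θ − e = -31.513848 − 20 = -51.513848
sin φ = h / L = -51.513848 / 243 = -0.21199114
φ = arcsin(-0.21199114) = -12.239064°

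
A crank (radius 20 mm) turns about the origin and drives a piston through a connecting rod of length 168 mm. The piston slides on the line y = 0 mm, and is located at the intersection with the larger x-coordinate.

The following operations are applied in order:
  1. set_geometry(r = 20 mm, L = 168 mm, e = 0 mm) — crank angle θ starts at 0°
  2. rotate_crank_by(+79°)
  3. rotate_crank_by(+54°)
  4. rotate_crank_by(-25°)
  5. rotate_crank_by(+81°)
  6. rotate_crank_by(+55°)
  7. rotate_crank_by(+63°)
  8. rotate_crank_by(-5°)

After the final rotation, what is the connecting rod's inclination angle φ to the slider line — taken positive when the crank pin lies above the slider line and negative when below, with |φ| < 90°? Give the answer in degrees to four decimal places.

set_geometry: r = 20 mm, L = 168 mm, e = 0 mm; θ ← 0°
rotate_crank_by(+79°): θ ← 0° +79° = 79°
rotate_crank_by(+54°): θ ← 79° +54° = 133°
rotate_crank_by(-25°): θ ← 133° -25° = 108°
rotate_crank_by(+81°): θ ← 108° +81° = 189°
rotate_crank_by(+55°): θ ← 189° +55° = 244°
rotate_crank_by(+63°): θ ← 244° +63° = 307°
rotate_crank_by(-5°): θ ← 307° -5° = 302°
crank pin P = (r cos θ, r sin θ) = (10.598385, -16.960962)
h = r sin θ − e = -16.960962 − 0 = -16.960962
sin φ = h / L = -16.960962 / 168 = -0.10095811
φ = arcsin(-0.10095811) = -5.794345°

-5.7943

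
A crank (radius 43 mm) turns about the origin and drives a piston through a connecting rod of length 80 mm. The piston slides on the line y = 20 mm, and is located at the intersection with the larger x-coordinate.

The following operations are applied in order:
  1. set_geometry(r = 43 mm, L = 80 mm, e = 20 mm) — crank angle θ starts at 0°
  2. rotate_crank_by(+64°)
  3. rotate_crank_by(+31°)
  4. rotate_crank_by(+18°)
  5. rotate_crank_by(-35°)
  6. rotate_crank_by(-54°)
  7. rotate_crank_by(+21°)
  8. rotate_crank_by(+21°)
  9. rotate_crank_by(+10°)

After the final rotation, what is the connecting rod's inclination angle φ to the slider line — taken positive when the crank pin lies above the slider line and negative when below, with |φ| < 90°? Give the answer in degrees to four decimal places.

15.7556

set_geometry: r = 43 mm, L = 80 mm, e = 20 mm; θ ← 0°
rotate_crank_by(+64°): θ ← 0° +64° = 64°
rotate_crank_by(+31°): θ ← 64° +31° = 95°
rotate_crank_by(+18°): θ ← 95° +18° = 113°
rotate_crank_by(-35°): θ ← 113° -35° = 78°
rotate_crank_by(-54°): θ ← 78° -54° = 24°
rotate_crank_by(+21°): θ ← 24° +21° = 45°
rotate_crank_by(+21°): θ ← 45° +21° = 66°
rotate_crank_by(+10°): θ ← 66° +10° = 76°
crank pin P = (r cos θ, r sin θ) = (10.402642, 41.722716)
h = r sin θ − e = 41.722716 − 20 = 21.722716
sin φ = h / L = 21.722716 / 80 = 0.27153395
φ = arcsin(0.27153395) = 15.755566°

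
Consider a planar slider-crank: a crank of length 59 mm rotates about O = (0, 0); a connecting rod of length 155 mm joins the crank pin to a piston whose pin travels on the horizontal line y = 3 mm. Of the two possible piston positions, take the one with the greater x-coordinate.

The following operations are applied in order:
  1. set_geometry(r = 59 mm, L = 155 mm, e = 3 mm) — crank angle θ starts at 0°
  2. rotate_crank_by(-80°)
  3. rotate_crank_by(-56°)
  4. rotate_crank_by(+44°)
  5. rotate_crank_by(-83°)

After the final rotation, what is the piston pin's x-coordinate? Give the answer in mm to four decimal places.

96.0105

set_geometry: r = 59 mm, L = 155 mm, e = 3 mm; θ ← 0°
rotate_crank_by(-80°): θ ← 0° -80° = -80°
rotate_crank_by(-56°): θ ← -80° -56° = -136°
rotate_crank_by(+44°): θ ← -136° +44° = -92°
rotate_crank_by(-83°): θ ← -92° -83° = -175°
crank pin P = (r cos θ, r sin θ) = (-58.775487, -5.142189)
h = r sin θ − e = -5.142189 − 3 = -8.142189
x = r cos θ + √(L² − h²) = -58.775487 + √(24025.0 − 66.2952) = -58.775487 + 154.785997 = 96.010509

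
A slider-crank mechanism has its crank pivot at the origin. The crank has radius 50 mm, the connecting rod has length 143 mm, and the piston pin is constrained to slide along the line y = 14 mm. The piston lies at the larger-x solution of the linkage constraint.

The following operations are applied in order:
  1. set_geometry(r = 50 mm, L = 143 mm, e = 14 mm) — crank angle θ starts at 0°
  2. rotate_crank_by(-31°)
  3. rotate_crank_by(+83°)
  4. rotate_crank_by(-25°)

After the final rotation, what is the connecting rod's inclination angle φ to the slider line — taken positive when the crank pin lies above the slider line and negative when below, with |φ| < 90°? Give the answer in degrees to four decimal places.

3.4878

set_geometry: r = 50 mm, L = 143 mm, e = 14 mm; θ ← 0°
rotate_crank_by(-31°): θ ← 0° -31° = -31°
rotate_crank_by(+83°): θ ← -31° +83° = 52°
rotate_crank_by(-25°): θ ← 52° -25° = 27°
crank pin P = (r cos θ, r sin θ) = (44.550326, 22.699525)
h = r sin θ − e = 22.699525 − 14 = 8.699525
sin φ = h / L = 8.699525 / 143 = 0.06083584
φ = arcsin(0.06083584) = 3.487790°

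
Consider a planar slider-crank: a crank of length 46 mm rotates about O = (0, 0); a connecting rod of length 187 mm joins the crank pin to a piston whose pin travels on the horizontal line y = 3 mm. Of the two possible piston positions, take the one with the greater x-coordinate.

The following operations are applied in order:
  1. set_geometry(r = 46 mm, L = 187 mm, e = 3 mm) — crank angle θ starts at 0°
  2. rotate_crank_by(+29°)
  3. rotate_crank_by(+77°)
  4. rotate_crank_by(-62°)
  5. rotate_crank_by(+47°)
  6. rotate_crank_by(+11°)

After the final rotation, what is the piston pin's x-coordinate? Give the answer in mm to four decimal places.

set_geometry: r = 46 mm, L = 187 mm, e = 3 mm; θ ← 0°
rotate_crank_by(+29°): θ ← 0° +29° = 29°
rotate_crank_by(+77°): θ ← 29° +77° = 106°
rotate_crank_by(-62°): θ ← 106° -62° = 44°
rotate_crank_by(+47°): θ ← 44° +47° = 91°
rotate_crank_by(+11°): θ ← 91° +11° = 102°
crank pin P = (r cos θ, r sin θ) = (-9.563938, 44.994790)
h = r sin θ − e = 44.994790 − 3 = 41.994790
x = r cos θ + √(L² − h²) = -9.563938 + √(34969.0 − 1763.5624) = -9.563938 + 182.223592 = 172.659655

172.6597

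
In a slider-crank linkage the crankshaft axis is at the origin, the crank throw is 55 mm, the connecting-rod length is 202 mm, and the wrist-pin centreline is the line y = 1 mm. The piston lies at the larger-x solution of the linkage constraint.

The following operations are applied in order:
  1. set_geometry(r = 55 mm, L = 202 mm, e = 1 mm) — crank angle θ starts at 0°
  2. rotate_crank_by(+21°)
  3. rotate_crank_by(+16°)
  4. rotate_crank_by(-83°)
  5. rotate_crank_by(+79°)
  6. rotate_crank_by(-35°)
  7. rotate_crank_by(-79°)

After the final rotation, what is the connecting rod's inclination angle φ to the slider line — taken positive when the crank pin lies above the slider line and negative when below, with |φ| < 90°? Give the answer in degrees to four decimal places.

-15.8950

set_geometry: r = 55 mm, L = 202 mm, e = 1 mm; θ ← 0°
rotate_crank_by(+21°): θ ← 0° +21° = 21°
rotate_crank_by(+16°): θ ← 21° +16° = 37°
rotate_crank_by(-83°): θ ← 37° -83° = -46°
rotate_crank_by(+79°): θ ← -46° +79° = 33°
rotate_crank_by(-35°): θ ← 33° -35° = -2°
rotate_crank_by(-79°): θ ← -2° -79° = -81°
crank pin P = (r cos θ, r sin θ) = (8.603896, -54.322859)
h = r sin θ − e = -54.322859 − 1 = -55.322859
sin φ = h / L = -55.322859 / 202 = -0.27387554
φ = arcsin(-0.27387554) = -15.895015°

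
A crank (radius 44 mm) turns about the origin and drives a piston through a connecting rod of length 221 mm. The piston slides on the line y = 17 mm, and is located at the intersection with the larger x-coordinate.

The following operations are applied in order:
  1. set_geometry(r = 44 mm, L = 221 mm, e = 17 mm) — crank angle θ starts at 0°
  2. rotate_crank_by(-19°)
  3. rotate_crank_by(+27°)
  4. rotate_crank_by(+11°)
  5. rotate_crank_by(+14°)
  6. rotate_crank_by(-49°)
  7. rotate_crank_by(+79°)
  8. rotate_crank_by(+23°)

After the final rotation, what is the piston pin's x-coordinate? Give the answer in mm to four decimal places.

set_geometry: r = 44 mm, L = 221 mm, e = 17 mm; θ ← 0°
rotate_crank_by(-19°): θ ← 0° -19° = -19°
rotate_crank_by(+27°): θ ← -19° +27° = 8°
rotate_crank_by(+11°): θ ← 8° +11° = 19°
rotate_crank_by(+14°): θ ← 19° +14° = 33°
rotate_crank_by(-49°): θ ← 33° -49° = -16°
rotate_crank_by(+79°): θ ← -16° +79° = 63°
rotate_crank_by(+23°): θ ← 63° +23° = 86°
crank pin P = (r cos θ, r sin θ) = (3.069285, 43.892818)
h = r sin θ − e = 43.892818 − 17 = 26.892818
x = r cos θ + √(L² − h²) = 3.069285 + √(48841.0 − 723.2237) = 3.069285 + 219.357645 = 222.426930

222.4269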